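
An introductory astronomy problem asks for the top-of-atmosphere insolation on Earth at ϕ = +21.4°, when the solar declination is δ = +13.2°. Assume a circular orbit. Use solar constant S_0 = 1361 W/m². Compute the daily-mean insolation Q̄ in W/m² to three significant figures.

Q̄ ≈ 451 W/m²

cos h₀ = −tan(+21.4°) tan(+13.200°) = -0.0919, h₀ = 1.6628 rad.
Bracket: h₀ sin ϕ sin δ + cos ϕ cos δ sin h₀ = 1.6628×0.36488×0.22835 + 0.93106×0.97358×0.99577 = 0.138545 + 0.902627 = 1.041172.
Q̄ = (S_0/π) × [bracket] = (1361/π) × 1.041172 = 451.1 W/m².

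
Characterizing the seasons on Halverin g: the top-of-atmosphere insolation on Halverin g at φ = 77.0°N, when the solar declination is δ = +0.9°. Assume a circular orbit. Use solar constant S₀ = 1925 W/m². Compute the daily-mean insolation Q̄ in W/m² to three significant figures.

Q̄ ≈ 153 W/m²

cos H₀ = −tan(+77.0°) tan(+0.900°) = -0.0680, H₀ = 1.6389 rad.
Bracket: H₀ sin φ sin δ + cos φ cos δ sin H₀ = 1.6389×0.97437×0.01571 + 0.22495×0.99988×0.99768 = 0.025087 + 0.224401 = 0.249488.
Q̄ = (S₀/π) × [bracket] = (1925/π) × 0.249488 = 152.9 W/m².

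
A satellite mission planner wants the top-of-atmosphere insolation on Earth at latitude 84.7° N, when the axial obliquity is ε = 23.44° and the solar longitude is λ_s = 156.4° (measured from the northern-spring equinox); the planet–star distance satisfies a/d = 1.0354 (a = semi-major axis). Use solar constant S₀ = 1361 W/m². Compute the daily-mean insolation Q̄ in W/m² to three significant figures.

Q̄ ≈ 231 W/m²

Solar declination: sin δ = sin ε · sin λ_s = sin 23.44° × sin 156.4° = 0.15925, so δ = +9.164°.
cos H₀ = −tan(+84.7°) tan(+9.164°) = -1.7389 ≤ −1 ⇒ polar day, H₀ = π.
Bracket: H₀ sin φ sin δ + cos φ cos δ sin H₀ = 3.1416×0.99572×0.15925 + 0.09237×0.98724×0.00000 = 0.498159 + 0.000000 = 0.498159.
Inverse-square distance factor (a/d)² = 1.0354² = 1.072053.
Q̄ = (S₀/π) × 1.072053 × [bracket] = (1361/π) × 1.072053 × 0.498159 = 231.4 W/m².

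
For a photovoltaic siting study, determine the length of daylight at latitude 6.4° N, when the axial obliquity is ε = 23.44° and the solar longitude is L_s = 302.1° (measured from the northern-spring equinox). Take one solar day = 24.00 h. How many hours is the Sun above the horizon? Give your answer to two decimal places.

11.69 h

Solar declination: sin δ = sin ε · sin L_s = sin 23.44° × sin 302.1° = -0.33698, so δ = -19.693°.
cos h₀ = −tan ϕ · tan δ = −tan(+6.4°) × tan(-19.693°) = 0.0401, so h₀ = 1.5306 rad = 87.70°.
Daylight = 2h₀/(2π) × 24.00 h = (1.5306/π) × 24.00 = 11.69 h.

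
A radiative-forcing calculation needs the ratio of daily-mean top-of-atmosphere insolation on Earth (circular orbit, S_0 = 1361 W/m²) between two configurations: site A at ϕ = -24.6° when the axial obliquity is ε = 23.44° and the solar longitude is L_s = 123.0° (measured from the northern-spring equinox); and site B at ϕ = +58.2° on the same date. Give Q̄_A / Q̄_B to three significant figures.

— Configuration A (ϕ=-24.6°):
Solar declination: sin δ = sin ε · sin L_s = sin 23.44° × sin 123.0° = 0.33361, so δ = +19.488°.
cos h₀ = −tan(-24.6°) tan(+19.488°) = 0.1620, h₀ = 1.4081 rad.
Bracket: h₀ sin ϕ sin δ + cos ϕ cos δ sin h₀ = 1.4081×-0.41628×0.33361 + 0.90924×0.94271×0.98679 = -0.195550 + 0.845827 = 0.650277.
Q̄ = (S_0/π) × [bracket] = (1361/π) × 0.650277 = 281.71 W/m².
— Configuration B (ϕ=+58.2°):
cos h₀ = −tan(+58.2°) tan(+19.488°) = -0.5708, h₀ = 2.1782 rad.
Bracket: h₀ sin ϕ sin δ + cos ϕ cos δ sin h₀ = 2.1782×0.84989×0.33361 + 0.52696×0.94271×0.82112 = 0.617589 + 0.407908 = 1.025497.
Q̄ = (S_0/π) × [bracket] = (1361/π) × 1.025497 = 444.27 W/m².
Ratio Q̄_A / Q̄_B = 281.71 / 444.27 = 0.6341.

Q̄_A / Q̄_B ≈ 0.634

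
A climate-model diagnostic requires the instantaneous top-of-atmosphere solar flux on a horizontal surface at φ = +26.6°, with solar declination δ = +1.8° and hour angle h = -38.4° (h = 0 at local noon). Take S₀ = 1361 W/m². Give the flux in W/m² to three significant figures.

cos θ_z = sin φ sin δ + cos φ cos δ cos h = 0.014064 + 0.700397 = 0.714461.
Flux = S₀ · cos θ_z = 1361 × 0.714461 = 972.4 W/m².

972 W/m²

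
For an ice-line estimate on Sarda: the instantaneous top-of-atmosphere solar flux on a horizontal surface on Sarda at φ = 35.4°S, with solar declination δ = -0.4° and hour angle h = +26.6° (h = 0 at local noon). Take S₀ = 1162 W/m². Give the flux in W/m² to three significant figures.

cos θ_z = sin φ sin δ + cos φ cos δ cos h = 0.004044 + 0.728832 = 0.732876.
Flux = S₀ · cos θ_z = 1162 × 0.732876 = 851.6 W/m².

852 W/m²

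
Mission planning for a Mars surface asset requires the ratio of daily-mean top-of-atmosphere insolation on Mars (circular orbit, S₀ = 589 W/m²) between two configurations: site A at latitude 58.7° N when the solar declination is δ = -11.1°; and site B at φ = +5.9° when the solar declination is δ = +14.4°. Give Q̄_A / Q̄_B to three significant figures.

— Configuration A (φ=+58.7°):
cos H₀ = −tan(+58.7°) tan(-11.100°) = 0.3227, H₀ = 1.2422 rad.
Bracket: H₀ sin φ sin δ + cos φ cos δ sin H₀ = 1.2422×0.85446×-0.19252 + 0.51952×0.98129×0.94651 = -0.204343 + 0.482531 = 0.278188.
Q̄ = (S₀/π) × [bracket] = (589/π) × 0.278188 = 52.156 W/m².
— Configuration B (φ=+5.9°):
cos H₀ = −tan(+5.9°) tan(+14.400°) = -0.0265, H₀ = 1.5973 rad.
Bracket: H₀ sin φ sin δ + cos φ cos δ sin H₀ = 1.5973×0.10279×0.24869 + 0.99470×0.96858×0.99965 = 0.040832 + 0.963109 = 1.003941.
Q̄ = (S₀/π) × [bracket] = (589/π) × 1.003941 = 188.22 W/m².
Ratio Q̄_A / Q̄_B = 52.156 / 188.22 = 0.2771.

Q̄_A / Q̄_B ≈ 0.277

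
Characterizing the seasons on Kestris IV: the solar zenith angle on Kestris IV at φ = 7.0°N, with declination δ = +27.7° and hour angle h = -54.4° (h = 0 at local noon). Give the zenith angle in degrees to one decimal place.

θ_z = 55.4°

cos θ_z = sin φ sin δ + cos φ cos δ cos h = 0.056650 + 0.511566 = 0.568216.
θ_z = arccos(0.568216) = 55.4°.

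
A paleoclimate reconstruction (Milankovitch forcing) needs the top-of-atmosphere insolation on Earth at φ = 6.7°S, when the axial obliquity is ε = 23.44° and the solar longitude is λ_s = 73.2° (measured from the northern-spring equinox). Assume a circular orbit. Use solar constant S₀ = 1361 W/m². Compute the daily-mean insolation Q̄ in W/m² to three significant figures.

Q̄ ≈ 368 W/m²

Solar declination: sin δ = sin ε · sin λ_s = sin 23.44° × sin 73.2° = 0.38081, so δ = +22.384°.
cos H₀ = −tan(-6.7°) tan(+22.384°) = 0.0484, H₀ = 1.5224 rad.
Bracket: H₀ sin φ sin δ + cos φ cos δ sin H₀ = 1.5224×-0.11667×0.38081 + 0.99317×0.92465×0.99883 = -0.067639 + 0.917260 = 0.849621.
Q̄ = (S₀/π) × [bracket] = (1361/π) × 0.849621 = 368.1 W/m².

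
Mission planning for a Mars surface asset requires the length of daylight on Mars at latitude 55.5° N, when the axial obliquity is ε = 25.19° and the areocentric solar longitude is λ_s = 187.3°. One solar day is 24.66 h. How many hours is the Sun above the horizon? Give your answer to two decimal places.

sin δ = sin 25.19° × sin 187.3° = -0.05408, so δ = -3.100°.
cos H₀ = −tan φ · tan δ = −tan(+55.5°) × tan(-3.100°) = 0.0788, so H₀ = 1.4919 rad = 85.48°.
Daylight = 2H₀/(2π) × 24.66 h = (1.4919/π) × 24.66 = 11.71 h.

11.71 h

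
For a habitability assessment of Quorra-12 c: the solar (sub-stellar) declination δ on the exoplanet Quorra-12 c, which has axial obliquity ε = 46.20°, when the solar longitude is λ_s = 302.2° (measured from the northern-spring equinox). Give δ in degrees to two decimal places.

sin δ = sin ε · sin λ_s = sin 46.20° × sin 302.2° = -0.610749.
δ = arcsin(-0.610749) = -37.64°.

δ = -37.64°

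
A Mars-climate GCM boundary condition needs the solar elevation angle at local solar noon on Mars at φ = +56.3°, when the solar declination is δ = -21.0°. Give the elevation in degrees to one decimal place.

12.7°

At local noon the hour angle is zero, so the zenith angle equals |φ − δ| = |+56.3° − (-21.000°)| = 77.300°.
Elevation = 90° − 77.300° = 12.7°.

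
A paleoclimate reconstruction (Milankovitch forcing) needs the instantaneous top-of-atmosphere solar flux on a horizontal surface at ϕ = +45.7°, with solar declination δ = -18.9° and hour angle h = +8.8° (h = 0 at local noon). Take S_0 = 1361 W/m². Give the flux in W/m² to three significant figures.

cos θ_z = sin ϕ sin δ + cos ϕ cos δ cos h = -0.231825 + 0.652982 = 0.421157.
Flux = S_0 · cos θ_z = 1361 × 0.421157 = 573.2 W/m².

573 W/m²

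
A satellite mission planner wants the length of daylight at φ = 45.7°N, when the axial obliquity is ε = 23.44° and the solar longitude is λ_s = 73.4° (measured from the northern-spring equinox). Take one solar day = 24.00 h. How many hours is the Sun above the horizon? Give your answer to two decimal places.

15.33 h

Solar declination: sin δ = sin ε · sin λ_s = sin 23.44° × sin 73.4° = 0.38121, so δ = +22.409°.
cos H₀ = −tan φ · tan δ = −tan(+45.7°) × tan(+22.409°) = -0.4225, so H₀ = 2.0071 rad = 115.00°.
Daylight = 2H₀/(2π) × 24.00 h = (2.0071/π) × 24.00 = 15.33 h.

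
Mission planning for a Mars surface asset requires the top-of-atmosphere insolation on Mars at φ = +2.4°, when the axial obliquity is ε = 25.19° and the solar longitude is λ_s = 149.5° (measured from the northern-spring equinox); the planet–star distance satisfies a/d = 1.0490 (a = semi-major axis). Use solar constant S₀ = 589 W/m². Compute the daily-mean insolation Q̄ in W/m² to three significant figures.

Q̄ ≈ 204 W/m²

Solar declination: sin δ = sin ε · sin λ_s = sin 25.19° × sin 149.5° = 0.21602, so δ = +12.475°.
cos H₀ = −tan(+2.4°) tan(+12.475°) = -0.0093, H₀ = 1.5801 rad.
Bracket: H₀ sin φ sin δ + cos φ cos δ sin H₀ = 1.5801×0.04188×0.21602 + 0.99912×0.97639×0.99996 = 0.014295 + 0.975492 = 0.989787.
Inverse-square distance factor (a/d)² = 1.0490² = 1.100401.
Q̄ = (S₀/π) × 1.100401 × [bracket] = (589/π) × 1.100401 × 0.989787 = 204.2 W/m².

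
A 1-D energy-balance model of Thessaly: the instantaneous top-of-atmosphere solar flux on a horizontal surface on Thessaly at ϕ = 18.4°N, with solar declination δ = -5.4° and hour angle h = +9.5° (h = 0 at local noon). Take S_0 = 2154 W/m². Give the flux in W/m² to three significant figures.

1.94e+03 W/m²

cos θ_z = sin ϕ sin δ + cos ϕ cos δ cos h = -0.029705 + 0.931709 = 0.902004.
Flux = S_0 · cos θ_z = 2154 × 0.902004 = 1943 W/m².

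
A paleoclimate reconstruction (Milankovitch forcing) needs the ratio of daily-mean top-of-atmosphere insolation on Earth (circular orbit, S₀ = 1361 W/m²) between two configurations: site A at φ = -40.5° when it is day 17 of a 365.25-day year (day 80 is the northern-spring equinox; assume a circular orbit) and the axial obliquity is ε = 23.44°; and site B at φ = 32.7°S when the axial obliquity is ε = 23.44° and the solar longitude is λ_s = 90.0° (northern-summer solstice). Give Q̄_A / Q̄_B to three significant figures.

Q̄_A / Q̄_B ≈ 2.38

— Configuration A (φ=-40.5°):
Solar longitude: λ_s = 360° × (17 − 80)/365.25 = -62.094°, i.e. -62.094° + 360° = 297.906°.
sin δ = sin 23.44° × sin 297.906° = -0.35153, so δ = -20.581°.
cos H₀ = −tan(-40.5°) tan(-20.581°) = -0.3207, H₀ = 1.8973 rad.
Bracket: H₀ sin φ sin δ + cos φ cos δ sin H₀ = 1.8973×-0.64945×-0.35153 + 0.76041×0.93618×0.94718 = 0.433156 + 0.674279 = 1.107435.
Q̄ = (S₀/π) × [bracket] = (1361/π) × 1.107435 = 479.76 W/m².
— Configuration B (φ=-32.7°):
Solar declination: sin δ = sin ε · sin λ_s = sin 23.44° × sin 90.0° = 0.39779, so δ = +23.440°.
cos H₀ = −tan(-32.7°) tan(+23.440°) = 0.2783, H₀ = 1.2887 rad.
Bracket: H₀ sin φ sin δ + cos φ cos δ sin H₀ = 1.2887×-0.54024×0.39779 + 0.84151×0.91748×0.96048 = -0.276944 + 0.741556 = 0.464612.
Q̄ = (S₀/π) × [bracket] = (1361/π) × 0.464612 = 201.28 W/m².
Ratio Q̄_A / Q̄_B = 479.76 / 201.28 = 2.384.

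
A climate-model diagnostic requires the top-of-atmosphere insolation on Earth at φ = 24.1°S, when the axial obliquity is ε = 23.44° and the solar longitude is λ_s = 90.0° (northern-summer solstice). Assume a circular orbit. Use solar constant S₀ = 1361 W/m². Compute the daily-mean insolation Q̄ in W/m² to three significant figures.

Solar declination: sin δ = sin ε · sin λ_s = sin 23.44° × sin 90.0° = 0.39779, so δ = +23.440°.
cos H₀ = −tan(-24.1°) tan(+23.440°) = 0.1939, H₀ = 1.3756 rad.
Bracket: H₀ sin φ sin δ + cos φ cos δ sin H₀ = 1.3756×-0.40833×0.39779 + 0.91283×0.91748×0.98101 = -0.223438 + 0.821599 = 0.598161.
Q̄ = (S₀/π) × [bracket] = (1361/π) × 0.598161 = 259.1 W/m².

Q̄ ≈ 259 W/m²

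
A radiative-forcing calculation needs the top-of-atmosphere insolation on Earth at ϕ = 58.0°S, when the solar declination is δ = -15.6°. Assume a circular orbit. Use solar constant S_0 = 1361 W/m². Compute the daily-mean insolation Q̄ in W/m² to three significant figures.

Q̄ ≈ 399 W/m²

cos h₀ = −tan(-58.0°) tan(-15.600°) = -0.4468, h₀ = 2.0340 rad.
Bracket: h₀ sin ϕ sin δ + cos ϕ cos δ sin h₀ = 2.0340×-0.84805×-0.26892 + 0.52992×0.96316×0.89462 = 0.463869 + 0.456612 = 0.920481.
Q̄ = (S_0/π) × [bracket] = (1361/π) × 0.920481 = 398.8 W/m².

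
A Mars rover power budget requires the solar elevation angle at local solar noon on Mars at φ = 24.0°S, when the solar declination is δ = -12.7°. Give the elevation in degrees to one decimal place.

78.7°

At local noon the hour angle is zero, so the zenith angle equals |φ − δ| = |-24.0° − (-12.700°)| = 11.300°.
Elevation = 90° − 11.300° = 78.7°.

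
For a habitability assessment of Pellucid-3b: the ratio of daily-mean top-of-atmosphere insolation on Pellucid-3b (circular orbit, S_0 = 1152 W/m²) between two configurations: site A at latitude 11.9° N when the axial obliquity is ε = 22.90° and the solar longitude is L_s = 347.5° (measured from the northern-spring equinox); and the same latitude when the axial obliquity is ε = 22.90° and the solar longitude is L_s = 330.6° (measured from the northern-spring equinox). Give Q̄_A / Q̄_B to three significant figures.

Q̄_A / Q̄_B ≈ 1.05

— Configuration A (ϕ=+11.9°):
Solar declination: sin δ = sin ε · sin L_s = sin 22.90° × sin 347.5° = -0.08422, so δ = -4.831°.
cos h₀ = −tan(+11.9°) tan(-4.831°) = 0.0178, h₀ = 1.5530 rad.
Bracket: h₀ sin ϕ sin δ + cos ϕ cos δ sin h₀ = 1.5530×0.20620×-0.08422 + 0.97851×0.99645×0.99984 = -0.026970 + 0.974880 = 0.947910.
Q̄ = (S_0/π) × [bracket] = (1152/π) × 0.947910 = 347.59 W/m².
— Configuration B (ϕ=+11.9°):
Solar declination: sin δ = sin ε · sin L_s = sin 22.90° × sin 330.6° = -0.19102, so δ = -11.012°.
cos h₀ = −tan(+11.9°) tan(-11.012°) = 0.0410, h₀ = 1.5298 rad.
Bracket: h₀ sin ϕ sin δ + cos ϕ cos δ sin h₀ = 1.5298×0.20620×-0.19102 + 0.97851×0.98159×0.99916 = -0.060256 + 0.959689 = 0.899433.
Q̄ = (S_0/π) × [bracket] = (1152/π) × 0.899433 = 329.82 W/m².
Ratio Q̄_A / Q̄_B = 347.59 / 329.82 = 1.054.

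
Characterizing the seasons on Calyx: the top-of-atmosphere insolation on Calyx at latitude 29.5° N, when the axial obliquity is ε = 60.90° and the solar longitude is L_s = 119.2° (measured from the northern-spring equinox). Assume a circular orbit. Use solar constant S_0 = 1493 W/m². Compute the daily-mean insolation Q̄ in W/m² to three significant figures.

Q̄ ≈ 610 W/m²

Solar declination: sin δ = sin ε · sin L_s = sin 60.90° × sin 119.2° = 0.76274, so δ = +49.706°.
cos h₀ = −tan(+29.5°) tan(+49.706°) = -0.6673, h₀ = 2.3013 rad.
Bracket: h₀ sin ϕ sin δ + cos ϕ cos δ sin h₀ = 2.3013×0.49242×0.76274 + 0.87036×0.64671×0.74481 = 0.864342 + 0.419232 = 1.283574.
Q̄ = (S_0/π) × [bracket] = (1493/π) × 1.283574 = 610.0 W/m².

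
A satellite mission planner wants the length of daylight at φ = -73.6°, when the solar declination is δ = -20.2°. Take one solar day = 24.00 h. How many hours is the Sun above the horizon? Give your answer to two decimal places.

Sunrise equation: cos H₀ = −tan φ · tan δ = -1.2501 ≤ −1, so the Sun never sets (polar day) and H₀ = π.
Daylight = 2H₀/(2π) × 24.00 h = (3.1416/π) × 24.00 = 24.00 h.

24.00 h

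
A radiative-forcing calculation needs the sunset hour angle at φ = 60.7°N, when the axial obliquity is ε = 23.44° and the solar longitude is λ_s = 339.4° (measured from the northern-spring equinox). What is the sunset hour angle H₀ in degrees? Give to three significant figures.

H₀ = 75.4°

Solar declination: sin δ = sin ε · sin λ_s = sin 23.44° × sin 339.4° = -0.13996, so δ = -8.045°.
cos H₀ = −tan φ · tan δ = −tan(+60.7°) × tan(-8.045°) = 0.2519, so H₀ = 1.3162 rad = 75.41°.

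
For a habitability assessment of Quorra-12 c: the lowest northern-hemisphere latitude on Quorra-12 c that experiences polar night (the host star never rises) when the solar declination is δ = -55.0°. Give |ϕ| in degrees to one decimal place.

|ϕ| = 35.0°

Polar night requires cos h₀ = −tan ϕ tan δ ≥ 1, i.e. tan ϕ tan δ ≤ −1.
The boundary is |tan ϕ| · |tan δ| = 1, so |ϕ| = 90° − |δ| = 90° − 55.0° = 35.0° in the northern hemisphere.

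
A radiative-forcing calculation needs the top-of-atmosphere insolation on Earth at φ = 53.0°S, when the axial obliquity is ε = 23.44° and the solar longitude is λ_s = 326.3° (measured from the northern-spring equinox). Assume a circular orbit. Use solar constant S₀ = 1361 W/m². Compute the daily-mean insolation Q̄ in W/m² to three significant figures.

Solar declination: sin δ = sin ε · sin λ_s = sin 23.44° × sin 326.3° = -0.22071, so δ = -12.751°.
cos H₀ = −tan(-53.0°) tan(-12.751°) = -0.3003, H₀ = 1.8758 rad.
Bracket: H₀ sin φ sin δ + cos φ cos δ sin H₀ = 1.8758×-0.79864×-0.22071 + 0.60182×0.97534×0.95385 = 0.330643 + 0.559890 = 0.890533.
Q̄ = (S₀/π) × [bracket] = (1361/π) × 0.890533 = 385.8 W/m².

Q̄ ≈ 386 W/m²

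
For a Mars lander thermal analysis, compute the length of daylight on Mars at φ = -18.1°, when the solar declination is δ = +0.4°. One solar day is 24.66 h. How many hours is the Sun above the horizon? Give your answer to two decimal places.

cos H₀ = −tan φ · tan δ = −tan(-18.1°) × tan(+0.400°) = 0.0023, so H₀ = 1.5685 rad = 89.87°.
Daylight = 2H₀/(2π) × 24.66 h = (1.5685/π) × 24.66 = 12.31 h.

12.31 h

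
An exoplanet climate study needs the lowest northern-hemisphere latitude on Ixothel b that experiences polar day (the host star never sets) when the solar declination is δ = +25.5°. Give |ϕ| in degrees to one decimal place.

Polar day requires cos h₀ = −tan ϕ tan δ ≤ −1, i.e. tan ϕ tan δ ≥ 1.
The boundary is |tan ϕ| · |tan δ| = 1, so |ϕ| = 90° − |δ| = 90° − 25.5° = 64.5° in the northern hemisphere.

|ϕ| = 64.5°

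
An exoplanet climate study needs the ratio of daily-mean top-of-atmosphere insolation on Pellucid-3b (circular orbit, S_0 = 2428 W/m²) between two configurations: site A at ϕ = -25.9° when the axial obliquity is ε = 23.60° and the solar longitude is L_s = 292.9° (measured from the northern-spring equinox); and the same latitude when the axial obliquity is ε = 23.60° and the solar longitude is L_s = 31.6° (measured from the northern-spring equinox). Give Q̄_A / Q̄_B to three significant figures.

Q̄_A / Q̄_B ≈ 1.49

— Configuration A (ϕ=-25.9°):
Solar declination: sin δ = sin ε · sin L_s = sin 23.60° × sin 292.9° = -0.36880, so δ = -21.641°.
cos h₀ = −tan(-25.9°) tan(-21.641°) = -0.1927, h₀ = 1.7647 rad.
Bracket: h₀ sin ϕ sin δ + cos ϕ cos δ sin h₀ = 1.7647×-0.43680×-0.36880 + 0.89956×0.92951×0.98127 = 0.284279 + 0.820489 = 1.104768.
Q̄ = (S_0/π) × [bracket] = (2428/π) × 1.104768 = 853.83 W/m².
— Configuration B (ϕ=-25.9°):
Solar declination: sin δ = sin ε · sin L_s = sin 23.60° × sin 31.6° = 0.20978, so δ = +12.109°.
cos h₀ = −tan(-25.9°) tan(+12.109°) = 0.1042, h₀ = 1.4664 rad.
Bracket: h₀ sin ϕ sin δ + cos ϕ cos δ sin h₀ = 1.4664×-0.43680×0.20978 + 0.89956×0.97775×0.99456 = -0.134369 + 0.874760 = 0.740391.
Q̄ = (S_0/π) × [bracket] = (2428/π) × 0.740391 = 572.22 W/m².
Ratio Q̄_A / Q̄_B = 853.83 / 572.22 = 1.492.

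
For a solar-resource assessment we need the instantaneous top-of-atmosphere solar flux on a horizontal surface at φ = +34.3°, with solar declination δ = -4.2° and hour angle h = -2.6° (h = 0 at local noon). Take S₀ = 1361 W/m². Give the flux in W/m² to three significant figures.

1.06e+03 W/m²

cos θ_z = sin φ sin δ + cos φ cos δ cos h = -0.041272 + 0.823032 = 0.781760.
Flux = S₀ · cos θ_z = 1361 × 0.781760 = 1064 W/m².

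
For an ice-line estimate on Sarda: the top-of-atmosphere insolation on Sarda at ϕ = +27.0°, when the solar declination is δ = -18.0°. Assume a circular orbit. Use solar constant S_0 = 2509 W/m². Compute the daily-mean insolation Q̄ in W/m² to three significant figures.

cos h₀ = −tan(+27.0°) tan(-18.000°) = 0.1656, h₀ = 1.4045 rad.
Bracket: h₀ sin ϕ sin δ + cos ϕ cos δ sin h₀ = 1.4045×0.45399×-0.30902 + 0.89101×0.95106×0.98620 = -0.197040 + 0.835710 = 0.638670.
Q̄ = (S_0/π) × [bracket] = (2509/π) × 0.638670 = 510.1 W/m².

Q̄ ≈ 510 W/m²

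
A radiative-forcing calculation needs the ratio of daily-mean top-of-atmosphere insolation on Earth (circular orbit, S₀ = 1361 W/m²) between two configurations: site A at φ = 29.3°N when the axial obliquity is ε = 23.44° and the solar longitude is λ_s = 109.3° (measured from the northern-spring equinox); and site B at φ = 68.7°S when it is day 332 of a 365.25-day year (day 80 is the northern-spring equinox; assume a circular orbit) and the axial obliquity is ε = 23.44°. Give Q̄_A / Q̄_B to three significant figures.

— Configuration A (φ=+29.3°):
Solar declination: sin δ = sin ε · sin λ_s = sin 23.44° × sin 109.3° = 0.37543, so δ = +22.051°.
cos H₀ = −tan(+29.3°) tan(+22.051°) = -0.2273, H₀ = 1.8001 rad.
Bracket: H₀ sin φ sin δ + cos φ cos δ sin H₀ = 1.8001×0.48938×0.37543 + 0.87207×0.92685×0.97382 = 0.330729 + 0.787117 = 1.117846.
Q̄ = (S₀/π) × [bracket] = (1361/π) × 1.117846 = 484.27 W/m².
— Configuration B (φ=-68.7°):
Solar longitude: λ_s = 360° × (332 − 80)/365.25 = 248.378°.
sin δ = sin 23.44° × sin 248.378° = -0.36980, so δ = -21.703°.
cos H₀ = −tan(-68.7°) tan(-21.703°) = -1.0208 ≤ −1 ⇒ polar day, H₀ = π.
Bracket: H₀ sin φ sin δ + cos φ cos δ sin H₀ = 3.1416×-0.93169×-0.36980 + 0.36325×0.92911×0.00000 = 1.082404 + 0.000000 = 1.082404.
Q̄ = (S₀/π) × [bracket] = (1361/π) × 1.082404 = 468.92 W/m².
Ratio Q̄_A / Q̄_B = 484.27 / 468.92 = 1.033.

Q̄_A / Q̄_B ≈ 1.03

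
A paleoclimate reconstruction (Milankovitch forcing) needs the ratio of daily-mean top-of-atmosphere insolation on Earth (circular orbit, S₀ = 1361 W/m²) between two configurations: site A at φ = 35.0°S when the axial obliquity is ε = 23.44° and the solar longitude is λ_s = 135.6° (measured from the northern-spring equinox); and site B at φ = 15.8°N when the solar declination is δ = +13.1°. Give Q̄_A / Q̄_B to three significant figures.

— Configuration A (φ=-35.0°):
Solar declination: sin δ = sin ε · sin λ_s = sin 23.44° × sin 135.6° = 0.27832, so δ = +16.160°.
cos H₀ = −tan(-35.0°) tan(+16.160°) = 0.2029, H₀ = 1.3665 rad.
Bracket: H₀ sin φ sin δ + cos φ cos δ sin H₀ = 1.3665×-0.57358×0.27832 + 0.81915×0.96049×0.97920 = -0.218146 + 0.770420 = 0.552274.
Q̄ = (S₀/π) × [bracket] = (1361/π) × 0.552274 = 239.26 W/m².
— Configuration B (φ=+15.8°):
cos H₀ = −tan(+15.8°) tan(+13.100°) = -0.0658, H₀ = 1.6367 rad.
Bracket: H₀ sin φ sin δ + cos φ cos δ sin H₀ = 1.6367×0.27228×0.22665 + 0.96222×0.97398×0.99783 = 0.101004 + 0.935149 = 1.036153.
Q̄ = (S₀/π) × [bracket] = (1361/π) × 1.036153 = 448.88 W/m².
Ratio Q̄_A / Q̄_B = 239.26 / 448.88 = 0.5330.

Q̄_A / Q̄_B ≈ 0.533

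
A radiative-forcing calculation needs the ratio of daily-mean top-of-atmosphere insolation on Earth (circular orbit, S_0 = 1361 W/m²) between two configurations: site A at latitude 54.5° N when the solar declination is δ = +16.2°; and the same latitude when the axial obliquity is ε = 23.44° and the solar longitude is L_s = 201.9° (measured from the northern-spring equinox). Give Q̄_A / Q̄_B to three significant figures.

— Configuration A (ϕ=+54.5°):
cos h₀ = −tan(+54.5°) tan(+16.200°) = -0.4073, h₀ = 1.9903 rad.
Bracket: h₀ sin ϕ sin δ + cos ϕ cos δ sin h₀ = 1.9903×0.81412×0.27899 + 0.58070×0.96029×0.91329 = 0.452060 + 0.509287 = 0.961347.
Q̄ = (S_0/π) × [bracket] = (1361/π) × 0.961347 = 416.47 W/m².
— Configuration B (ϕ=+54.5°):
Solar declination: sin δ = sin ε · sin L_s = sin 23.44° × sin 201.9° = -0.14837, so δ = -8.532°.
cos h₀ = −tan(+54.5°) tan(-8.532°) = 0.2103, h₀ = 1.3589 rad.
Bracket: h₀ sin ϕ sin δ + cos ϕ cos δ sin h₀ = 1.3589×0.81412×-0.14837 + 0.58070×0.98893×0.97763 = -0.164143 + 0.561425 = 0.397282.
Q̄ = (S_0/π) × [bracket] = (1361/π) × 0.397282 = 172.11 W/m².
Ratio Q̄_A / Q̄_B = 416.47 / 172.11 = 2.420.

Q̄_A / Q̄_B ≈ 2.42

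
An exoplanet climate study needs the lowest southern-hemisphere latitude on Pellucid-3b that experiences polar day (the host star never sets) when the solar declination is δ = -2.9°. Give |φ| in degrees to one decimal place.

|φ| = 87.1°

Polar day requires cos H₀ = −tan φ tan δ ≤ −1, i.e. tan φ tan δ ≥ 1.
The boundary is |tan φ| · |tan δ| = 1, so |φ| = 90° − |δ| = 90° − 2.9° = 87.1° in the southern hemisphere.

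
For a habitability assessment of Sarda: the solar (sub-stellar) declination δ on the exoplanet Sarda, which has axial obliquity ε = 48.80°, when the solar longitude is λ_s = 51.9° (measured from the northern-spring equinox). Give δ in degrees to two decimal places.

sin δ = sin ε · sin λ_s = sin 48.80° × sin 51.9° = 0.592102.
δ = arcsin(0.592102) = +36.31°.

δ = +36.31°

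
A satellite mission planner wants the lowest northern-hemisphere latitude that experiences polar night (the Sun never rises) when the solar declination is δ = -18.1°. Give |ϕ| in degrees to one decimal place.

Polar night requires cos h₀ = −tan ϕ tan δ ≥ 1, i.e. tan ϕ tan δ ≤ −1.
The boundary is |tan ϕ| · |tan δ| = 1, so |ϕ| = 90° − |δ| = 90° − 18.1° = 71.9° in the northern hemisphere.

|ϕ| = 71.9°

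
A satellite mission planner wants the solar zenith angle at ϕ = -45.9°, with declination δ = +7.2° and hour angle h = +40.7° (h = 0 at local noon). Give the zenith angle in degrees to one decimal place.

cos θ_z = sin ϕ sin δ + cos ϕ cos δ cos h = -0.090005 + 0.523435 = 0.433430.
θ_z = arccos(0.433430) = 64.3°.

θ_z = 64.3°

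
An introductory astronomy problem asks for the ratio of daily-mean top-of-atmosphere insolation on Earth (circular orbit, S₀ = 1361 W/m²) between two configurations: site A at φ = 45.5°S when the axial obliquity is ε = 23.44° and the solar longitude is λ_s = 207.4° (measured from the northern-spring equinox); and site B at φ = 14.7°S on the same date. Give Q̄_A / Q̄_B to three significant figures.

— Configuration A (φ=-45.5°):
Solar declination: sin δ = sin ε · sin λ_s = sin 23.44° × sin 207.4° = -0.18306, so δ = -10.548°.
cos H₀ = −tan(-45.5°) tan(-10.548°) = -0.1895, H₀ = 1.7614 rad.
Bracket: H₀ sin φ sin δ + cos φ cos δ sin H₀ = 1.7614×-0.71325×-0.18306 + 0.70091×0.98310×0.98188 = 0.229982 + 0.676579 = 0.906561.
Q̄ = (S₀/π) × [bracket] = (1361/π) × 0.906561 = 392.74 W/m².
— Configuration B (φ=-14.7°):
cos H₀ = −tan(-14.7°) tan(-10.548°) = -0.0489, H₀ = 1.6197 rad.
Bracket: H₀ sin φ sin δ + cos φ cos δ sin H₀ = 1.6197×-0.25376×-0.18306 + 0.96727×0.98310×0.99881 = 0.075240 + 0.949792 = 1.025032.
Q̄ = (S₀/π) × [bracket] = (1361/π) × 1.025032 = 444.06 W/m².
Ratio Q̄_A / Q̄_B = 392.74 / 444.06 = 0.8844.

Q̄_A / Q̄_B ≈ 0.884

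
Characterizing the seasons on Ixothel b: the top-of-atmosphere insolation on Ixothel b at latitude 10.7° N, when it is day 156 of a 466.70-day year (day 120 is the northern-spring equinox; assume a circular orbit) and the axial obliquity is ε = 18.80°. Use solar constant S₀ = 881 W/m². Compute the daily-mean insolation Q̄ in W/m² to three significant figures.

Solar longitude: λ_s = 360° × (156 − 120)/466.70 = 27.769°.
sin δ = sin 18.80° × sin 27.769° = 0.15015, so δ = +8.636°.
cos H₀ = −tan(+10.7°) tan(+8.636°) = -0.0287, H₀ = 1.5995 rad.
Bracket: H₀ sin φ sin δ + cos φ cos δ sin H₀ = 1.5995×0.18567×0.15015 + 0.98261×0.98866×0.99959 = 0.044591 + 0.971069 = 1.015660.
Q̄ = (S₀/π) × [bracket] = (881/π) × 1.015660 = 284.8 W/m².

Q̄ ≈ 285 W/m²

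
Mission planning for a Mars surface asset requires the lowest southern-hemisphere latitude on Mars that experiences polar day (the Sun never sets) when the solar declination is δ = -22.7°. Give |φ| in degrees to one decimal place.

Polar day requires cos H₀ = −tan φ tan δ ≤ −1, i.e. tan φ tan δ ≥ 1.
The boundary is |tan φ| · |tan δ| = 1, so |φ| = 90° − |δ| = 90° − 22.7° = 67.3° in the southern hemisphere.

|φ| = 67.3°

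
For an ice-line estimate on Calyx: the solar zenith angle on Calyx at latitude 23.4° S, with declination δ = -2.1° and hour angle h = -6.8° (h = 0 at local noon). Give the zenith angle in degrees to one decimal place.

cos θ_z = sin φ sin δ + cos φ cos δ cos h = 0.014553 + 0.910687 = 0.925240.
θ_z = arccos(0.925240) = 22.3°.

θ_z = 22.3°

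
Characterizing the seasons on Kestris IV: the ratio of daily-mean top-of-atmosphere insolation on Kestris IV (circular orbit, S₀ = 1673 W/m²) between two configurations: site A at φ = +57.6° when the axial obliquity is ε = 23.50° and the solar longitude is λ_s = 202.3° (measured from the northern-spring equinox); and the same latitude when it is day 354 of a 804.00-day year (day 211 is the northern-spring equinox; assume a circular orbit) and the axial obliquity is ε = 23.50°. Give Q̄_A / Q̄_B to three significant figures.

Q̄_A / Q̄_B ≈ 0.322

— Configuration A (φ=+57.6°):
Solar declination: sin δ = sin ε · sin λ_s = sin 23.50° × sin 202.3° = -0.15131, so δ = -8.703°.
cos H₀ = −tan(+57.6°) tan(-8.703°) = 0.2412, H₀ = 1.3272 rad.
Bracket: H₀ sin φ sin δ + cos φ cos δ sin H₀ = 1.3272×0.84433×-0.15131 + 0.53583×0.98849×0.97048 = -0.169557 + 0.514027 = 0.344470.
Q̄ = (S₀/π) × [bracket] = (1673/π) × 0.344470 = 183.44 W/m².
— Configuration B (φ=+57.6°):
Solar longitude: λ_s = 360° × (354 − 211)/804.00 = 64.030°.
sin δ = sin 23.50° × sin 64.030° = 0.35848, so δ = +21.007°.
cos H₀ = −tan(+57.6°) tan(+21.007°) = -0.6051, H₀ = 2.2207 rad.
Bracket: H₀ sin φ sin δ + cos φ cos δ sin H₀ = 2.2207×0.84433×0.35848 + 0.53583×0.93354×0.79615 = 0.672151 + 0.398249 = 1.070400.
Q̄ = (S₀/π) × [bracket] = (1673/π) × 1.070400 = 570.02 W/m².
Ratio Q̄_A / Q̄_B = 183.44 / 570.02 = 0.3218.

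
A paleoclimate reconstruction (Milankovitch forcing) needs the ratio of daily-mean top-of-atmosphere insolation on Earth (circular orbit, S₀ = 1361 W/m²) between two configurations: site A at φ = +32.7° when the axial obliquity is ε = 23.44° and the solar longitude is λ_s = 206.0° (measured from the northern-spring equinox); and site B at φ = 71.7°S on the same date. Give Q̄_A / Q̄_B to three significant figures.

Q̄_A / Q̄_B ≈ 1.12

— Configuration A (φ=+32.7°):
Solar declination: sin δ = sin ε · sin λ_s = sin 23.44° × sin 206.0° = -0.17438, so δ = -10.043°.
cos H₀ = −tan(+32.7°) tan(-10.043°) = 0.1137, H₀ = 1.4569 rad.
Bracket: H₀ sin φ sin δ + cos φ cos δ sin H₀ = 1.4569×0.54024×-0.17438 + 0.84151×0.98468×0.99352 = -0.137250 + 0.823249 = 0.685999.
Q̄ = (S₀/π) × [bracket] = (1361/π) × 0.685999 = 297.19 W/m².
— Configuration B (φ=-71.7°):
cos H₀ = −tan(-71.7°) tan(-10.043°) = -0.5355, H₀ = 2.1359 rad.
Bracket: H₀ sin φ sin δ + cos φ cos δ sin H₀ = 2.1359×-0.94943×-0.17438 + 0.31399×0.98468×0.84455 = 0.353623 + 0.261118 = 0.614741.
Q̄ = (S₀/π) × [bracket] = (1361/π) × 0.614741 = 266.32 W/m².
Ratio Q̄_A / Q̄_B = 297.19 / 266.32 = 1.116.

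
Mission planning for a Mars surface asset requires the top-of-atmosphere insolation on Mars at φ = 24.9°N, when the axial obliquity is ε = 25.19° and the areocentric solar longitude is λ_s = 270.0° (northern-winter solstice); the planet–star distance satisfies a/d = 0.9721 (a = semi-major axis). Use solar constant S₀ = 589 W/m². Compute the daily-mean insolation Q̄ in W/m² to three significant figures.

sin δ = sin 25.19° × sin 270.0° = -0.42562, so δ = -25.190°.
cos H₀ = −tan(+24.9°) tan(-25.190°) = 0.2183, H₀ = 1.3507 rad.
Bracket: H₀ sin φ sin δ + cos φ cos δ sin H₀ = 1.3507×0.42104×-0.42562 + 0.90704×0.90490×0.97588 = -0.242050 + 0.800983 = 0.558933.
Inverse-square distance factor (a/d)² = 0.9721² = 0.944978.
Q̄ = (S₀/π) × 0.944978 × [bracket] = (589/π) × 0.944978 × 0.558933 = 99.03 W/m².

Q̄ ≈ 99.0 W/m²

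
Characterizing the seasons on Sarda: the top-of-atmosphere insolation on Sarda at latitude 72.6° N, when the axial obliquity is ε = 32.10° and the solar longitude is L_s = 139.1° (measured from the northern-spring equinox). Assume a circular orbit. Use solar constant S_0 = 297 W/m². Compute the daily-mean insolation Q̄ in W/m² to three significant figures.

Solar declination: sin δ = sin ε · sin L_s = sin 32.10° × sin 139.1° = 0.34793, so δ = +20.361°.
cos h₀ = −tan(+72.6°) tan(+20.361°) = -1.1842 ≤ −1 ⇒ polar day, h₀ = π.
Bracket: h₀ sin ϕ sin δ + cos ϕ cos δ sin h₀ = 3.1416×0.95424×0.34793 + 0.29904×0.93752×0.00000 = 1.043039 + 0.000000 = 1.043039.
Q̄ = (S_0/π) × [bracket] = (297/π) × 1.043039 = 98.61 W/m².

Q̄ ≈ 98.6 W/m²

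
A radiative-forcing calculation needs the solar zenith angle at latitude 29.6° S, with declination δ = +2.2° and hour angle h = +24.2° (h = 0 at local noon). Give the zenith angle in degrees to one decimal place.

θ_z = 39.3°

cos θ_z = sin φ sin δ + cos φ cos δ cos h = -0.018961 + 0.792499 = 0.773538.
θ_z = arccos(0.773538) = 39.3°.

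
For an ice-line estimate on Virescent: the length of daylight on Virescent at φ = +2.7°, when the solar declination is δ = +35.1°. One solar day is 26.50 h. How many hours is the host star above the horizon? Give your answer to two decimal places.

13.53 h

cos H₀ = −tan φ · tan δ = −tan(+2.7°) × tan(+35.100°) = -0.0331, so H₀ = 1.6039 rad = 91.90°.
Daylight = 2H₀/(2π) × 26.50 h = (1.6039/π) × 26.50 = 13.53 h.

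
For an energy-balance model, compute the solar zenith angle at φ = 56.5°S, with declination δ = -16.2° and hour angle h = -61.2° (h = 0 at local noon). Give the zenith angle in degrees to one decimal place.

θ_z = 60.8°

cos θ_z = sin φ sin δ + cos φ cos δ cos h = 0.232647 + 0.255340 = 0.487987.
θ_z = arccos(0.487987) = 60.8°.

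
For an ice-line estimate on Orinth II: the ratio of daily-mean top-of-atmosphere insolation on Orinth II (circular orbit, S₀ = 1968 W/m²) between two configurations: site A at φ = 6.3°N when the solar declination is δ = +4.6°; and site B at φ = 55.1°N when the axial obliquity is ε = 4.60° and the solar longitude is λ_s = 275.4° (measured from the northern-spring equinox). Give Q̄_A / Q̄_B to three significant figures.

Q̄_A / Q̄_B ≈ 2.13

— Configuration A (φ=+6.3°):
cos H₀ = −tan(+6.3°) tan(+4.600°) = -0.0089, H₀ = 1.5797 rad.
Bracket: H₀ sin φ sin δ + cos φ cos δ sin H₀ = 1.5797×0.10973×0.08020 + 0.99396×0.99678×0.99996 = 0.013902 + 0.990720 = 1.004622.
Q̄ = (S₀/π) × [bracket] = (1968/π) × 1.004622 = 629.33 W/m².
— Configuration B (φ=+55.1°):
Solar declination: sin δ = sin ε · sin λ_s = sin 4.60° × sin 275.4° = -0.07984, so δ = -4.580°.
cos H₀ = −tan(+55.1°) tan(-4.580°) = 0.1148, H₀ = 1.4557 rad.
Bracket: H₀ sin φ sin δ + cos φ cos δ sin H₀ = 1.4557×0.82015×-0.07984 + 0.57215×0.99681×0.99339 = -0.095320 + 0.566555 = 0.471235.
Q̄ = (S₀/π) × [bracket] = (1968/π) × 0.471235 = 295.20 W/m².
Ratio Q̄_A / Q̄_B = 629.33 / 295.20 = 2.132.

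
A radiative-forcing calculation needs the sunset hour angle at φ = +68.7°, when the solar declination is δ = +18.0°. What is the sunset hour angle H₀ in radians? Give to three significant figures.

cos H₀ = −tan φ · tan δ = −tan(+68.7°) × tan(+18.000°) = -0.8334, so H₀ = 2.5560 rad = 146.45°.

H₀ = 2.56 rad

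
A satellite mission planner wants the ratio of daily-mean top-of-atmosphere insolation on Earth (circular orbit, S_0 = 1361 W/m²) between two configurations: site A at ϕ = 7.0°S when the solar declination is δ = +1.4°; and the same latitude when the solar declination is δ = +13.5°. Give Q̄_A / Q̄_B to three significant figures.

— Configuration A (ϕ=-7.0°):
cos h₀ = −tan(-7.0°) tan(+1.400°) = 0.0030, h₀ = 1.5678 rad.
Bracket: h₀ sin ϕ sin δ + cos ϕ cos δ sin h₀ = 1.5678×-0.12187×0.02443 + 0.99255×0.99970×1.00000 = -0.004668 + 0.992252 = 0.987584.
Q̄ = (S_0/π) × [bracket] = (1361/π) × 0.987584 = 427.84 W/m².
— Configuration B (ϕ=-7.0°):
cos h₀ = −tan(-7.0°) tan(+13.500°) = 0.0295, h₀ = 1.5413 rad.
Bracket: h₀ sin ϕ sin δ + cos ϕ cos δ sin h₀ = 1.5413×-0.12187×0.23345 + 0.99255×0.97237×0.99957 = -0.043851 + 0.964711 = 0.920860.
Q̄ = (S_0/π) × [bracket] = (1361/π) × 0.920860 = 398.93 W/m².
Ratio Q̄_A / Q̄_B = 427.84 / 398.93 = 1.072.

Q̄_A / Q̄_B ≈ 1.07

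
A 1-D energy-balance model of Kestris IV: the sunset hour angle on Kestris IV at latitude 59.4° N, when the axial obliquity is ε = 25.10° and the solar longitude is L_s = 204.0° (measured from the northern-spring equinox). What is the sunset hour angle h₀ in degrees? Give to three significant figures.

h₀ = 72.8°

Solar declination: sin δ = sin ε · sin L_s = sin 25.10° × sin 204.0° = -0.17254, so δ = -9.935°.
cos h₀ = −tan ϕ · tan δ = −tan(+59.4°) × tan(-9.935°) = 0.2962, so h₀ = 1.2701 rad = 72.77°.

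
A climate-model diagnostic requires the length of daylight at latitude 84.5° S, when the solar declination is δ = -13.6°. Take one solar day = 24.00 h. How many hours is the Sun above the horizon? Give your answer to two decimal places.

Sunrise equation: cos h₀ = −tan ϕ · tan δ = -2.5125 ≤ −1, so the Sun never sets (polar day) and h₀ = π.
Daylight = 2h₀/(2π) × 24.00 h = (3.1416/π) × 24.00 = 24.00 h.

24.00 h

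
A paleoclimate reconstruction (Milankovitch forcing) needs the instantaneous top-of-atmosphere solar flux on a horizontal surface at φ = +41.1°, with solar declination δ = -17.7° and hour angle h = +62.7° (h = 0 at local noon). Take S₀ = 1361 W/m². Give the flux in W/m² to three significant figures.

cos θ_z = sin φ sin δ + cos φ cos δ cos h = -0.199864 + 0.329260 = 0.129396.
Flux = S₀ · cos θ_z = 1361 × 0.129396 = 176.1 W/m².

176 W/m²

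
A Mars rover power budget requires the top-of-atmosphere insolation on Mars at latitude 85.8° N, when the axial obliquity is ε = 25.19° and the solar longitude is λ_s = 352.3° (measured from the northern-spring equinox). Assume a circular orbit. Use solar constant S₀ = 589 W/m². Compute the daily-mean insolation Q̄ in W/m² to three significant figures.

Q̄ ≈ 1.37 W/m²

Solar declination: sin δ = sin ε · sin λ_s = sin 25.19° × sin 352.3° = -0.05703, so δ = -3.269°.
cos H₀ = −tan(+85.8°) tan(-3.269°) = 0.7778, H₀ = 0.6796 rad.
Bracket: H₀ sin φ sin δ + cos φ cos δ sin H₀ = 0.6796×0.99731×-0.05703 + 0.07324×0.99837×0.62847 = -0.038653 + 0.045954 = 0.007301.
Q̄ = (S₀/π) × [bracket] = (589/π) × 0.007301 = 1.369 W/m².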